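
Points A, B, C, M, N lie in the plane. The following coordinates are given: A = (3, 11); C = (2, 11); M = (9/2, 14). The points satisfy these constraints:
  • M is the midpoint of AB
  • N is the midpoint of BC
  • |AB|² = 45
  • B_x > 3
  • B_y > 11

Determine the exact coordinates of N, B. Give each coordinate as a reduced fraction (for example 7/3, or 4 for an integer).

N = (4, 14)
B = (6, 17)

1. B_x = 6  [B = 2·M−A = 2·(9/2, 14)−(3, 11)]
2. B_y = 17  [B = 2·M−A = 2·(9/2, 14)−(3, 11)]
   so B = (6, 17)
3. N_x = 4  [2·N = B+C = (6, 17)+(2, 11)]
4. N_y = 14  [2·N = B+C = (6, 17)+(2, 11)]
   so N = (4, 14)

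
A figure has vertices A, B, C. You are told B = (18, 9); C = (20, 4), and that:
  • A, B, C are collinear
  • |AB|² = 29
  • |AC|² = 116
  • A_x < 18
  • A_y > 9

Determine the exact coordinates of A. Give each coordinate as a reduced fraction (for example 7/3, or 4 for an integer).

1. A_x = 16  [[A, B, C are collinear ⇒ 5x+2y-108=0] ∩ [|A−(18, 9)|²=29]]
2. A_y = 14  [[A, B, C are collinear ⇒ 5x+2y-108=0] ∩ [|A−(18, 9)|²=29]]
   so A = (16, 14)

A = (16, 14)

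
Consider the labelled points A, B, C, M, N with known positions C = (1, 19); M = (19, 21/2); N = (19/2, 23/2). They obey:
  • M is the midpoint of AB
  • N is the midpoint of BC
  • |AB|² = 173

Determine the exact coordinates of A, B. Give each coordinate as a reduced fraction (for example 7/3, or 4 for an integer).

A = (20, 17)
B = (18, 4)

1. B_x = 18  [B = 2·N−C = 2·(19/2, 23/2)−(1, 19)]
2. B_y = 4  [B = 2·N−C = 2·(19/2, 23/2)−(1, 19)]
   so B = (18, 4)
3. A_x = 20  [A = 2·M−B = 2·(19, 21/2)−(18, 4)]
4. A_y = 17  [A = 2·M−B = 2·(19, 21/2)−(18, 4)]
   so A = (20, 17)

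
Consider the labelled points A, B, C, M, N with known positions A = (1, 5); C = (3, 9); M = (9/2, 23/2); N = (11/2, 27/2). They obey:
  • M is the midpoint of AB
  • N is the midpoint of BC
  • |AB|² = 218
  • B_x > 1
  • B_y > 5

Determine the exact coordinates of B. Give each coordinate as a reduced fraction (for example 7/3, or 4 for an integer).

B = (8, 18)

1. B_x = 8  [B = 2·M−A = 2·(9/2, 23/2)−(1, 5)]
2. B_y = 18  [B = 2·M−A = 2·(9/2, 23/2)−(1, 5)]
   so B = (8, 18)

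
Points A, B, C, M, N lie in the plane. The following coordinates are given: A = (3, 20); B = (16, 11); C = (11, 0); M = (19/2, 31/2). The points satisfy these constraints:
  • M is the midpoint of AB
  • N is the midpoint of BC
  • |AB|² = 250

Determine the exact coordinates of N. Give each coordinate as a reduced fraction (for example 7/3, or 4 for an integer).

1. N_x = 27/2  [2·N = B+C = (16, 11)+(11, 0)]
2. N_y = 11/2  [2·N = B+C = (16, 11)+(11, 0)]
   so N = (27/2, 11/2)

N = (27/2, 11/2)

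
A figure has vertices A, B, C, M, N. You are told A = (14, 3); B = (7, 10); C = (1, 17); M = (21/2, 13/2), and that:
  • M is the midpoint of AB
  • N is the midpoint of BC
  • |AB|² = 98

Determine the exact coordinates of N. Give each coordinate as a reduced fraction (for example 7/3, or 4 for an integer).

1. N_x = 4  [2·N = B+C = (7, 10)+(1, 17)]
2. N_y = 27/2  [2·N = B+C = (7, 10)+(1, 17)]
   so N = (4, 27/2)

N = (4, 27/2)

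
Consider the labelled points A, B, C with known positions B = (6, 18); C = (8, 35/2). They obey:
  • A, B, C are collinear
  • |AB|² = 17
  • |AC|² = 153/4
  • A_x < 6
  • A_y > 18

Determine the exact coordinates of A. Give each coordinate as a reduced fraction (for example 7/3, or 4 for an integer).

A = (2, 19)

1. A_x = 2  [[A, B, C are collinear ⇒ 1/2x+2y-39=0] ∩ [|A−(6, 18)|²=17]]
2. A_y = 19  [[A, B, C are collinear ⇒ 1/2x+2y-39=0] ∩ [|A−(6, 18)|²=17]]
   so A = (2, 19)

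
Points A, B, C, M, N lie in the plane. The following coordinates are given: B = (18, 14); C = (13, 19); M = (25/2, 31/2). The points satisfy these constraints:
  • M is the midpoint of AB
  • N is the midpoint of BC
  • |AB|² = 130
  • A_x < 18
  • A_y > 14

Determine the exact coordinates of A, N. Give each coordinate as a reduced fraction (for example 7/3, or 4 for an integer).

A = (7, 17)
N = (31/2, 33/2)

1. A_x = 7  [A = 2·M−B = 2·(25/2, 31/2)−(18, 14)]
2. A_y = 17  [A = 2·M−B = 2·(25/2, 31/2)−(18, 14)]
   so A = (7, 17)
3. N_x = 31/2  [2·N = B+C = (18, 14)+(13, 19)]
4. N_y = 33/2  [2·N = B+C = (18, 14)+(13, 19)]
   so N = (31/2, 33/2)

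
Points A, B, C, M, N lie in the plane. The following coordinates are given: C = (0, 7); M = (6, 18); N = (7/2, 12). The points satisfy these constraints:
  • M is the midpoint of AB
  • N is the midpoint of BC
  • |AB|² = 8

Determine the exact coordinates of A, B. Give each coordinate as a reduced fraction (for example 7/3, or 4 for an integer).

1. B_x = 7  [B = 2·N−C = 2·(7/2, 12)−(0, 7)]
2. B_y = 17  [B = 2·N−C = 2·(7/2, 12)−(0, 7)]
   so B = (7, 17)
3. A_x = 5  [A = 2·M−B = 2·(6, 18)−(7, 17)]
4. A_y = 19  [A = 2·M−B = 2·(6, 18)−(7, 17)]
   so A = (5, 19)

A = (5, 19)
B = (7, 17)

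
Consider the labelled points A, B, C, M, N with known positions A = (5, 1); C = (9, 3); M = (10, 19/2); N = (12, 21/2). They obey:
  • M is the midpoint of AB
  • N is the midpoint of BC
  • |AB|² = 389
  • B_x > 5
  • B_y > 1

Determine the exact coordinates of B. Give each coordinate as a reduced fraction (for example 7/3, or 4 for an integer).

B = (15, 18)

1. B_x = 15  [B = 2·M−A = 2·(10, 19/2)−(5, 1)]
2. B_y = 18  [B = 2·M−A = 2·(10, 19/2)−(5, 1)]
   so B = (15, 18)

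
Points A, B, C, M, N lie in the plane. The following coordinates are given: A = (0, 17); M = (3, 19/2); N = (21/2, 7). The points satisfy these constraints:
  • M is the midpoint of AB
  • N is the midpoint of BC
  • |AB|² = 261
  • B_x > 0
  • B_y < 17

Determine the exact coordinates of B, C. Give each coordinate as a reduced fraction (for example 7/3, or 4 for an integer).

B = (6, 2)
C = (15, 12)

1. B_x = 6  [B = 2·M−A = 2·(3, 19/2)−(0, 17)]
2. B_y = 2  [B = 2·M−A = 2·(3, 19/2)−(0, 17)]
   so B = (6, 2)
3. C_x = 15  [C = 2·N−B = 2·(21/2, 7)−(6, 2)]
4. C_y = 12  [C = 2·N−B = 2·(21/2, 7)−(6, 2)]
   so C = (15, 12)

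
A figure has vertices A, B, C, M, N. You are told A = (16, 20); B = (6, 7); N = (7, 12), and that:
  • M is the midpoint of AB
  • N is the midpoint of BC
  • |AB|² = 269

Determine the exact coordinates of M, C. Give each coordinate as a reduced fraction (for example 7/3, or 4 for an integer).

1. M_x = 11  [2·M = A+B = (16, 20)+(6, 7)]
2. M_y = 27/2  [2·M = A+B = (16, 20)+(6, 7)]
   so M = (11, 27/2)
3. C_x = 8  [C = 2·N−B = 2·(7, 12)−(6, 7)]
4. C_y = 17  [C = 2·N−B = 2·(7, 12)−(6, 7)]
   so C = (8, 17)

M = (11, 27/2)
C = (8, 17)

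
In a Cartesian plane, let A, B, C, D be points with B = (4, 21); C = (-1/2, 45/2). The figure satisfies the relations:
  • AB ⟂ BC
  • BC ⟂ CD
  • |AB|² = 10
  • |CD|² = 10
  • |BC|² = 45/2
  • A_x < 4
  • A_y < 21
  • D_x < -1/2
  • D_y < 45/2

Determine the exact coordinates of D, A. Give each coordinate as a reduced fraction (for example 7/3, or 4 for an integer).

1. D_x = -3/2  [[BC ⟂ CD ⇒ -9/2x+3/2y-36=0] ∩ [|D−(-1/2, 45/2)|²=10]]
2. D_y = 39/2  [[BC ⟂ CD ⇒ -9/2x+3/2y-36=0] ∩ [|D−(-1/2, 45/2)|²=10]]
   so D = (-3/2, 39/2)
3. A_x = 3  [[AB ⟂ BC ⇒ 9/2x-3/2y+27/2=0] ∩ [|A−(4, 21)|²=10]]
4. A_y = 18  [[AB ⟂ BC ⇒ 9/2x-3/2y+27/2=0] ∩ [|A−(4, 21)|²=10]]
   so A = (3, 18)

D = (-3/2, 39/2)
A = (3, 18)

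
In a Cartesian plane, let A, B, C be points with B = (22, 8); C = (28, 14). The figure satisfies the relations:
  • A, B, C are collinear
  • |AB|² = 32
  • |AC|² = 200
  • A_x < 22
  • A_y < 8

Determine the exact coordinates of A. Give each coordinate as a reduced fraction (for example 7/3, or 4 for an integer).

A = (18, 4)

1. A_x = 18  [[A, B, C are collinear ⇒ -6x+6y+84=0] ∩ [|A−(22, 8)|²=32]]
2. A_y = 4  [[A, B, C are collinear ⇒ -6x+6y+84=0] ∩ [|A−(22, 8)|²=32]]
   so A = (18, 4)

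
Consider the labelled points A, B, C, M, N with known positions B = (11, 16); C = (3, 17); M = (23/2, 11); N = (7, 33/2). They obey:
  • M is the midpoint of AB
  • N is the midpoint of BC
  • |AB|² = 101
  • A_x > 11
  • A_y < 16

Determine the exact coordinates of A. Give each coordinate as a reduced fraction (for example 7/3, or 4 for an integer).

1. A_x = 12  [A = 2·M−B = 2·(23/2, 11)−(11, 16)]
2. A_y = 6  [A = 2·M−B = 2·(23/2, 11)−(11, 16)]
   so A = (12, 6)

A = (12, 6)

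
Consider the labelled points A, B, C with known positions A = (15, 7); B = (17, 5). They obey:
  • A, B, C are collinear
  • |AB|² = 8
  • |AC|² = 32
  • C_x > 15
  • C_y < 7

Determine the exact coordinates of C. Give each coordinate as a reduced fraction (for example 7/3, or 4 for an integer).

C = (19, 3)

1. C_x = 19  [[A, B, C are collinear ⇒ 2x+2y-44=0] ∩ [|C−(15, 7)|²=32]]
2. C_y = 3  [[A, B, C are collinear ⇒ 2x+2y-44=0] ∩ [|C−(15, 7)|²=32]]
   so C = (19, 3)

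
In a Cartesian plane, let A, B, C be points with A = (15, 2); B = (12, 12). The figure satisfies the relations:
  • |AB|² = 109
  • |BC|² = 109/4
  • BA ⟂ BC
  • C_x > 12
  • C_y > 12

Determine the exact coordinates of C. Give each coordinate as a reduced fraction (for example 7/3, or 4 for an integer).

C = (17, 27/2)

1. C_x = 17  [[BA ⟂ BC ⇒ 3x-10y+84=0] ∩ [|C−(12, 12)|²=109/4]]
2. C_y = 27/2  [[BA ⟂ BC ⇒ 3x-10y+84=0] ∩ [|C−(12, 12)|²=109/4]]
   so C = (17, 27/2)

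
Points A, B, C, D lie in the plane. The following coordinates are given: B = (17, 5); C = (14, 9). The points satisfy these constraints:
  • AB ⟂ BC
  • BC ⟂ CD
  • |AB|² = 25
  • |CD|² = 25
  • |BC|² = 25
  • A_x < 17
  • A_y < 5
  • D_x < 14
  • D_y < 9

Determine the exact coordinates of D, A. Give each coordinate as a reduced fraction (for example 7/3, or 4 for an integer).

D = (10, 6)
A = (13, 2)

1. D_x = 10  [[BC ⟂ CD ⇒ -3x+4y+6=0] ∩ [|D−(14, 9)|²=25]]
2. D_y = 6  [[BC ⟂ CD ⇒ -3x+4y+6=0] ∩ [|D−(14, 9)|²=25]]
   so D = (10, 6)
3. A_x = 13  [[AB ⟂ BC ⇒ 3x-4y-31=0] ∩ [|A−(17, 5)|²=25]]
4. A_y = 2  [[AB ⟂ BC ⇒ 3x-4y-31=0] ∩ [|A−(17, 5)|²=25]]
   so A = (13, 2)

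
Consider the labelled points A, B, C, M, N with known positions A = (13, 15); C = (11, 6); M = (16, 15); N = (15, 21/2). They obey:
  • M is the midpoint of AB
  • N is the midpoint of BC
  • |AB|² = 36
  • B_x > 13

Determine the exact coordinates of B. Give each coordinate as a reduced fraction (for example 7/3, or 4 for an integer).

1. B_x = 19  [B = 2·M−A = 2·(16, 15)−(13, 15)]
2. B_y = 15  [B = 2·M−A = 2·(16, 15)−(13, 15)]
   so B = (19, 15)

B = (19, 15)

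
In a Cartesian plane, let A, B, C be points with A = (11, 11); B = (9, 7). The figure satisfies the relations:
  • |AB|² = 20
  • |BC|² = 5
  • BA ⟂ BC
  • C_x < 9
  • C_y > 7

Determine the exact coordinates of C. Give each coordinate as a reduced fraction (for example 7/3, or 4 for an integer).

C = (7, 8)

1. C_x = 7  [[BA ⟂ BC ⇒ 2x+4y-46=0] ∩ [|C−(9, 7)|²=5]]
2. C_y = 8  [[BA ⟂ BC ⇒ 2x+4y-46=0] ∩ [|C−(9, 7)|²=5]]
   so C = (7, 8)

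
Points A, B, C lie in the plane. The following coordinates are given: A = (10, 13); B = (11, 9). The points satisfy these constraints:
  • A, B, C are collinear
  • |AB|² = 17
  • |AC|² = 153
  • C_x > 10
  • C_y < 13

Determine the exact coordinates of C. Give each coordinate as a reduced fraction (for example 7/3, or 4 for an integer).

1. C_x = 13  [[A, B, C are collinear ⇒ 4x+1y-53=0] ∩ [|C−(10, 13)|²=153]]
2. C_y = 1  [[A, B, C are collinear ⇒ 4x+1y-53=0] ∩ [|C−(10, 13)|²=153]]
   so C = (13, 1)

C = (13, 1)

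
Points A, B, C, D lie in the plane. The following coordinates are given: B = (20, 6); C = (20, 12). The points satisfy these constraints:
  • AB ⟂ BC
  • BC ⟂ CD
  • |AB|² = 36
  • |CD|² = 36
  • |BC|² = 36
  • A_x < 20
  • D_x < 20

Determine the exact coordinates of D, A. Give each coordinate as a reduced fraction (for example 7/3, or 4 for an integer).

D = (14, 12)
A = (14, 6)

1. D_x = 14  [[BC ⟂ CD ⇒ 6y-72=0] ∩ [|D−(20, 12)|²=36]]
2. D_y = 12  [[BC ⟂ CD ⇒ 6y-72=0] ∩ [|D−(20, 12)|²=36]]
   so D = (14, 12)
3. A_x = 14  [[AB ⟂ BC ⇒ -6y+36=0] ∩ [|A−(20, 6)|²=36]]
4. A_y = 6  [[AB ⟂ BC ⇒ -6y+36=0] ∩ [|A−(20, 6)|²=36]]
   so A = (14, 6)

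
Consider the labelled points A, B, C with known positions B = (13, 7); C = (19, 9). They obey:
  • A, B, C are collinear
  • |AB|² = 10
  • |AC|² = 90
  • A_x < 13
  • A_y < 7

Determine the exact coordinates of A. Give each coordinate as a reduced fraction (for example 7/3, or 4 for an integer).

A = (10, 6)

1. A_x = 10  [[A, B, C are collinear ⇒ -2x+6y-16=0] ∩ [|A−(13, 7)|²=10]]
2. A_y = 6  [[A, B, C are collinear ⇒ -2x+6y-16=0] ∩ [|A−(13, 7)|²=10]]
   so A = (10, 6)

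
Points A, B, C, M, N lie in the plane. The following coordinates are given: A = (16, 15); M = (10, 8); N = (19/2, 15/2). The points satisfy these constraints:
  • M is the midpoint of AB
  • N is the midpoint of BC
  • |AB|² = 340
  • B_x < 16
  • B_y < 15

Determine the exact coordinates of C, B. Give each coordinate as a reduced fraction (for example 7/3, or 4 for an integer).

1. B_x = 4  [B = 2·M−A = 2·(10, 8)−(16, 15)]
2. B_y = 1  [B = 2·M−A = 2·(10, 8)−(16, 15)]
   so B = (4, 1)
3. C_x = 15  [C = 2·N−B = 2·(19/2, 15/2)−(4, 1)]
4. C_y = 14  [C = 2·N−B = 2·(19/2, 15/2)−(4, 1)]
   so C = (15, 14)

C = (15, 14)
B = (4, 1)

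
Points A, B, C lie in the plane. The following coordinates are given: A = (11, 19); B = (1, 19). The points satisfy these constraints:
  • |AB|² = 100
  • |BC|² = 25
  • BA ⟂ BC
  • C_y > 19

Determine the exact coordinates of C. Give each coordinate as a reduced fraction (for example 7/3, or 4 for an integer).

C = (1, 24)

1. C_x = 1  [[BA ⟂ BC ⇒ 10x-10=0] ∩ [|C−(1, 19)|²=25]]
2. C_y = 24  [[BA ⟂ BC ⇒ 10x-10=0] ∩ [|C−(1, 19)|²=25]]
   so C = (1, 24)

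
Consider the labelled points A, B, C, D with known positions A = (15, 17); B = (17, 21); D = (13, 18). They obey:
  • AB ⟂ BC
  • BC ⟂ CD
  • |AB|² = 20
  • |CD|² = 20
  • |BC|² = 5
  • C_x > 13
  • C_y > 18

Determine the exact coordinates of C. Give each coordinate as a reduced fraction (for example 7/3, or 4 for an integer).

1. C_x = 15  [[AB ⟂ BC ⇒ 2x+4y-118=0] ∩ [|C−(13, 18)|²=20]]
2. C_y = 22  [[AB ⟂ BC ⇒ 2x+4y-118=0] ∩ [|C−(13, 18)|²=20]]
   so C = (15, 22)

C = (15, 22)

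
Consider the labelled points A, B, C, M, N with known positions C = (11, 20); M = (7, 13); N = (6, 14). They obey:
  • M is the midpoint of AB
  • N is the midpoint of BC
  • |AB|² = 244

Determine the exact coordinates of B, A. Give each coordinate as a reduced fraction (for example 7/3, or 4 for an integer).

B = (1, 8)
A = (13, 18)

1. B_x = 1  [B = 2·N−C = 2·(6, 14)−(11, 20)]
2. B_y = 8  [B = 2·N−C = 2·(6, 14)−(11, 20)]
   so B = (1, 8)
3. A_x = 13  [A = 2·M−B = 2·(7, 13)−(1, 8)]
4. A_y = 18  [A = 2·M−B = 2·(7, 13)−(1, 8)]
   so A = (13, 18)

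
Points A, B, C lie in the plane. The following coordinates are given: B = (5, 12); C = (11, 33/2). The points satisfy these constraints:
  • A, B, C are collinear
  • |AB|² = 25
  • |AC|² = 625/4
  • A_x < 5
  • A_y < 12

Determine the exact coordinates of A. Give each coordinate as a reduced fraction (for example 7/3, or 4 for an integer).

A = (1, 9)

1. A_x = 1  [[A, B, C are collinear ⇒ -9/2x+6y-99/2=0] ∩ [|A−(5, 12)|²=25]]
2. A_y = 9  [[A, B, C are collinear ⇒ -9/2x+6y-99/2=0] ∩ [|A−(5, 12)|²=25]]
   so A = (1, 9)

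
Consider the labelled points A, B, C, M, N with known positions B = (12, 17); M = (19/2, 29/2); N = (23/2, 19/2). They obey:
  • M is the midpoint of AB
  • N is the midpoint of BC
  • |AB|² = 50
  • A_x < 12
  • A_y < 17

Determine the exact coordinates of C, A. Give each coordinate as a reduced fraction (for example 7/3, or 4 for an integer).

1. A_x = 7  [A = 2·M−B = 2·(19/2, 29/2)−(12, 17)]
2. A_y = 12  [A = 2·M−B = 2·(19/2, 29/2)−(12, 17)]
   so A = (7, 12)
3. C_x = 11  [C = 2·N−B = 2·(23/2, 19/2)−(12, 17)]
4. C_y = 2  [C = 2·N−B = 2·(23/2, 19/2)−(12, 17)]
   so C = (11, 2)

C = (11, 2)
A = (7, 12)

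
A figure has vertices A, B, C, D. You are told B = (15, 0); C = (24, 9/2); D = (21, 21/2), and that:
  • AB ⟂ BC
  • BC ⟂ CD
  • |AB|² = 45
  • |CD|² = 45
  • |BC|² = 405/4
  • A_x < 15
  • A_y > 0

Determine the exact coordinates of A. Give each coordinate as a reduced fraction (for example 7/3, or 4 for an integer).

A = (12, 6)

1. A_x = 12  [[AB ⟂ BC ⇒ -9x-9/2y+135=0] ∩ [|A−(15, 0)|²=45]]
2. A_y = 6  [[AB ⟂ BC ⇒ -9x-9/2y+135=0] ∩ [|A−(15, 0)|²=45]]
   so A = (12, 6)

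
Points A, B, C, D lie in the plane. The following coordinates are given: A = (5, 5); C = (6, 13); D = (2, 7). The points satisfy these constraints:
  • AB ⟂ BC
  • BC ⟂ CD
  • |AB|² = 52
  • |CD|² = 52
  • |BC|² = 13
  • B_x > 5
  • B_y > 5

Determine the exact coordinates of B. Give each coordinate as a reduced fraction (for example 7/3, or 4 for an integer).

B = (9, 11)

1. B_x = 9  [[BC ⟂ CD ⇒ 4x+6y-102=0] ∩ [|B−(5, 5)|²=52]]
2. B_y = 11  [[BC ⟂ CD ⇒ 4x+6y-102=0] ∩ [|B−(5, 5)|²=52]]
   so B = (9, 11)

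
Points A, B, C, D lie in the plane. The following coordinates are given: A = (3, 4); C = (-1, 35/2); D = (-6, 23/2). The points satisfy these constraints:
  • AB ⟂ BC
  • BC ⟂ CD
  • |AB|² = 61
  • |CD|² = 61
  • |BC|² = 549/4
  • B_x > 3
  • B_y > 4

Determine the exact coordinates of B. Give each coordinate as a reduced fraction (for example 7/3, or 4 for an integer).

B = (8, 10)

1. B_x = 8  [[BC ⟂ CD ⇒ 5x+6y-100=0] ∩ [|B−(3, 4)|²=61]]
2. B_y = 10  [[BC ⟂ CD ⇒ 5x+6y-100=0] ∩ [|B−(3, 4)|²=61]]
   so B = (8, 10)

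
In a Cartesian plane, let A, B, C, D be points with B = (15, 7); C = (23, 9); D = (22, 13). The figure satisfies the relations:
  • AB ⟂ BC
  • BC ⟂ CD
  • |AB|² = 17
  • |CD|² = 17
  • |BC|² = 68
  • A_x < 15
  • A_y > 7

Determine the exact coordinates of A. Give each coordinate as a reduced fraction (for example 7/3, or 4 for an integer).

1. A_x = 14  [[AB ⟂ BC ⇒ -8x-2y+134=0] ∩ [|A−(15, 7)|²=17]]
2. A_y = 11  [[AB ⟂ BC ⇒ -8x-2y+134=0] ∩ [|A−(15, 7)|²=17]]
   so A = (14, 11)

A = (14, 11)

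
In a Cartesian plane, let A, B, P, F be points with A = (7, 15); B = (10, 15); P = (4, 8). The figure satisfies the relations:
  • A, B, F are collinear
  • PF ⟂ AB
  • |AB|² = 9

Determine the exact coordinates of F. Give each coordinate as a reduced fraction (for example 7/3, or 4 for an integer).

1. F_x = 4  [[A, B, F are collinear ⇒ 3y-45=0] ∩ [PF ⟂ AB ⇒ 3x-12=0]]
2. F_y = 15  [[A, B, F are collinear ⇒ 3y-45=0] ∩ [PF ⟂ AB ⇒ 3x-12=0]]
   so F = (4, 15)

F = (4, 15)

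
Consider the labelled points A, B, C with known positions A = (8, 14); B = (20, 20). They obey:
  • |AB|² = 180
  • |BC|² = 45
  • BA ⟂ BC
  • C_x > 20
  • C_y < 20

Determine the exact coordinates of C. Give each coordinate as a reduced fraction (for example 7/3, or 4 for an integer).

1. C_x = 23  [[BA ⟂ BC ⇒ -12x-6y+360=0] ∩ [|C−(20, 20)|²=45]]
2. C_y = 14  [[BA ⟂ BC ⇒ -12x-6y+360=0] ∩ [|C−(20, 20)|²=45]]
   so C = (23, 14)

C = (23, 14)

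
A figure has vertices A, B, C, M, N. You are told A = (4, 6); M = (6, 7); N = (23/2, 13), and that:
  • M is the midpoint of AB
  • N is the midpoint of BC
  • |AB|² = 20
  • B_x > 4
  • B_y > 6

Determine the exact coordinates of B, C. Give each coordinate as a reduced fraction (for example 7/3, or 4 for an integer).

B = (8, 8)
C = (15, 18)

1. B_x = 8  [B = 2·M−A = 2·(6, 7)−(4, 6)]
2. B_y = 8  [B = 2·M−A = 2·(6, 7)−(4, 6)]
   so B = (8, 8)
3. C_x = 15  [C = 2·N−B = 2·(23/2, 13)−(8, 8)]
4. C_y = 18  [C = 2·N−B = 2·(23/2, 13)−(8, 8)]
   so C = (15, 18)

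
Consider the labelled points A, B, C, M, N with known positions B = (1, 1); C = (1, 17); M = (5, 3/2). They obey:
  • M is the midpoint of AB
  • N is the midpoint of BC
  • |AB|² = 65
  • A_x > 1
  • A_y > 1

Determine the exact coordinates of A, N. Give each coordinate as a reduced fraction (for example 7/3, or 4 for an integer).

A = (9, 2)
N = (1, 9)

1. A_x = 9  [A = 2·M−B = 2·(5, 3/2)−(1, 1)]
2. A_y = 2  [A = 2·M−B = 2·(5, 3/2)−(1, 1)]
   so A = (9, 2)
3. N_x = 1  [2·N = B+C = (1, 1)+(1, 17)]
4. N_y = 9  [2·N = B+C = (1, 1)+(1, 17)]
   so N = (1, 9)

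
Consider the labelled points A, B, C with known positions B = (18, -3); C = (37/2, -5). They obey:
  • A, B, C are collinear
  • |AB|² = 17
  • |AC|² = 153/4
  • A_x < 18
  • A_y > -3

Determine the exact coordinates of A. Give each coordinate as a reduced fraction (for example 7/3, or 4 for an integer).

A = (17, 1)

1. A_x = 17  [[A, B, C are collinear ⇒ 2x+1/2y-69/2=0] ∩ [|A−(18, -3)|²=17]]
2. A_y = 1  [[A, B, C are collinear ⇒ 2x+1/2y-69/2=0] ∩ [|A−(18, -3)|²=17]]
   so A = (17, 1)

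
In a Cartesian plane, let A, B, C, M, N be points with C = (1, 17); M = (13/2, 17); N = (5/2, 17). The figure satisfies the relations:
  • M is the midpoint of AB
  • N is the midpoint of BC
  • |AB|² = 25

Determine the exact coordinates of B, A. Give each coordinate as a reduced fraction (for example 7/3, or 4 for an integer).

1. B_x = 4  [B = 2·N−C = 2·(5/2, 17)−(1, 17)]
2. B_y = 17  [B = 2·N−C = 2·(5/2, 17)−(1, 17)]
   so B = (4, 17)
3. A_x = 9  [A = 2·M−B = 2·(13/2, 17)−(4, 17)]
4. A_y = 17  [A = 2·M−B = 2·(13/2, 17)−(4, 17)]
   so A = (9, 17)

B = (4, 17)
A = (9, 17)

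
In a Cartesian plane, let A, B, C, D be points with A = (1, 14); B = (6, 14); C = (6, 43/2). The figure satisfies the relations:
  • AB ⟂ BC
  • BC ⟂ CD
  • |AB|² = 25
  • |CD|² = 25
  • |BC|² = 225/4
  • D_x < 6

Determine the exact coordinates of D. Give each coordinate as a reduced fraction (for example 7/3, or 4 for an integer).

D = (1, 43/2)

1. D_x = 1  [[BC ⟂ CD ⇒ 15/2y-645/4=0] ∩ [|D−(6, 43/2)|²=25]]
2. D_y = 43/2  [[BC ⟂ CD ⇒ 15/2y-645/4=0] ∩ [|D−(6, 43/2)|²=25]]
   so D = (1, 43/2)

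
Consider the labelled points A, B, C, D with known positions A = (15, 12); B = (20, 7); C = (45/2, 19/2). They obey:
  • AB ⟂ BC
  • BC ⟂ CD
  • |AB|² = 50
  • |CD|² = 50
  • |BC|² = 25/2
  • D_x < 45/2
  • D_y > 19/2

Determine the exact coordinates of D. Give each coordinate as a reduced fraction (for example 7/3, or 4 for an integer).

D = (35/2, 29/2)

1. D_x = 35/2  [[BC ⟂ CD ⇒ 5/2x+5/2y-80=0] ∩ [|D−(45/2, 19/2)|²=50]]
2. D_y = 29/2  [[BC ⟂ CD ⇒ 5/2x+5/2y-80=0] ∩ [|D−(45/2, 19/2)|²=50]]
   so D = (35/2, 29/2)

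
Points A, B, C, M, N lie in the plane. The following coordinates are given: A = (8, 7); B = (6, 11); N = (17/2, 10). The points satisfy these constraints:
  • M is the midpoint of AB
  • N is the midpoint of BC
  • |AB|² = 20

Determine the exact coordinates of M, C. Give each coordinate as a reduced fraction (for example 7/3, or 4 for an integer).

M = (7, 9)
C = (11, 9)

1. M_x = 7  [2·M = A+B = (8, 7)+(6, 11)]
2. M_y = 9  [2·M = A+B = (8, 7)+(6, 11)]
   so M = (7, 9)
3. C_x = 11  [C = 2·N−B = 2·(17/2, 10)−(6, 11)]
4. C_y = 9  [C = 2·N−B = 2·(17/2, 10)−(6, 11)]
   so C = (11, 9)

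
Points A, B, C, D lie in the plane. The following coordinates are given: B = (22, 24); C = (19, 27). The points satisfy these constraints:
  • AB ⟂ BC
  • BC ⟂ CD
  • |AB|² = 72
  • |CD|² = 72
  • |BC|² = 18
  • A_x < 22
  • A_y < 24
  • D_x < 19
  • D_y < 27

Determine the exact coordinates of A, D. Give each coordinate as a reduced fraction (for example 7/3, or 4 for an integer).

A = (16, 18)
D = (13, 21)

1. A_x = 16  [[AB ⟂ BC ⇒ 3x-3y+6=0] ∩ [|A−(22, 24)|²=72]]
2. A_y = 18  [[AB ⟂ BC ⇒ 3x-3y+6=0] ∩ [|A−(22, 24)|²=72]]
   so A = (16, 18)
3. D_x = 13  [[BC ⟂ CD ⇒ -3x+3y-24=0] ∩ [|D−(19, 27)|²=72]]
4. D_y = 21  [[BC ⟂ CD ⇒ -3x+3y-24=0] ∩ [|D−(19, 27)|²=72]]
   so D = (13, 21)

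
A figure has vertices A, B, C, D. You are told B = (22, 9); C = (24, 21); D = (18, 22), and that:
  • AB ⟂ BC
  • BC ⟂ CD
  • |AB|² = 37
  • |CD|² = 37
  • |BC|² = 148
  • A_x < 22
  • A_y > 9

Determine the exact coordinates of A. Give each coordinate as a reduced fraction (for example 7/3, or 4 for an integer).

A = (16, 10)

1. A_x = 16  [[AB ⟂ BC ⇒ -2x-12y+152=0] ∩ [|A−(22, 9)|²=37]]
2. A_y = 10  [[AB ⟂ BC ⇒ -2x-12y+152=0] ∩ [|A−(22, 9)|²=37]]
   so A = (16, 10)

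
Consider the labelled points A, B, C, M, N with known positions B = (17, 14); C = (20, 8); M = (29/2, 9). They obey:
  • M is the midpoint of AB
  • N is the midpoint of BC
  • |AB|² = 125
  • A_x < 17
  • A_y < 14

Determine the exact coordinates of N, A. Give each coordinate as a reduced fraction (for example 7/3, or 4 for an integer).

1. A_x = 12  [A = 2·M−B = 2·(29/2, 9)−(17, 14)]
2. A_y = 4  [A = 2·M−B = 2·(29/2, 9)−(17, 14)]
   so A = (12, 4)
3. N_x = 37/2  [2·N = B+C = (17, 14)+(20, 8)]
4. N_y = 11  [2·N = B+C = (17, 14)+(20, 8)]
   so N = (37/2, 11)

N = (37/2, 11)
A = (12, 4)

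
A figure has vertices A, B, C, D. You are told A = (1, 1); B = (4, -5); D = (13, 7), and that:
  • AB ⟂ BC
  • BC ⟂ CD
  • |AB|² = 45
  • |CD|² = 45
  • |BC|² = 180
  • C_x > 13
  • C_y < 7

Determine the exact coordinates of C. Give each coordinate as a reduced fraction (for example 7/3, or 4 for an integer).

1. C_x = 16  [[AB ⟂ BC ⇒ 3x-6y-42=0] ∩ [|C−(13, 7)|²=45]]
2. C_y = 1  [[AB ⟂ BC ⇒ 3x-6y-42=0] ∩ [|C−(13, 7)|²=45]]
   so C = (16, 1)

C = (16, 1)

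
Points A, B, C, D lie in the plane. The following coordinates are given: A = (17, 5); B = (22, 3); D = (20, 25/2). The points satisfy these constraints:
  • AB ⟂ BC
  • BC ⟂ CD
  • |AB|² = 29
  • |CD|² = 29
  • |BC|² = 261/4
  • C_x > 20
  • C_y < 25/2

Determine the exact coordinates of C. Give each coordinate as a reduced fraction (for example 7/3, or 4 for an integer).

C = (25, 21/2)

1. C_x = 25  [[AB ⟂ BC ⇒ 5x-2y-104=0] ∩ [|C−(20, 25/2)|²=29]]
2. C_y = 21/2  [[AB ⟂ BC ⇒ 5x-2y-104=0] ∩ [|C−(20, 25/2)|²=29]]
   so C = (25, 21/2)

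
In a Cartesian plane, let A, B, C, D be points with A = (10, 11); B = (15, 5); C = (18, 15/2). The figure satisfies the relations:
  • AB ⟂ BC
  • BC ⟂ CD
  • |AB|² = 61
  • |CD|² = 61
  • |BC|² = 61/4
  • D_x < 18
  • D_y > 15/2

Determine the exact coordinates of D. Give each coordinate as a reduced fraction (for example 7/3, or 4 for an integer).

1. D_x = 13  [[BC ⟂ CD ⇒ 3x+5/2y-291/4=0] ∩ [|D−(18, 15/2)|²=61]]
2. D_y = 27/2  [[BC ⟂ CD ⇒ 3x+5/2y-291/4=0] ∩ [|D−(18, 15/2)|²=61]]
   so D = (13, 27/2)

D = (13, 27/2)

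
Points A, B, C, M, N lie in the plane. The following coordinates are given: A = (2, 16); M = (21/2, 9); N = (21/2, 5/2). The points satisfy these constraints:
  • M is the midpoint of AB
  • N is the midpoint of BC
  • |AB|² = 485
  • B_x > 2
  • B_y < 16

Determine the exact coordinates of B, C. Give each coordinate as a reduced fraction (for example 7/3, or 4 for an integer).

B = (19, 2)
C = (2, 3)

1. B_x = 19  [B = 2·M−A = 2·(21/2, 9)−(2, 16)]
2. B_y = 2  [B = 2·M−A = 2·(21/2, 9)−(2, 16)]
   so B = (19, 2)
3. C_x = 2  [C = 2·N−B = 2·(21/2, 5/2)−(19, 2)]
4. C_y = 3  [C = 2·N−B = 2·(21/2, 5/2)−(19, 2)]
   so C = (2, 3)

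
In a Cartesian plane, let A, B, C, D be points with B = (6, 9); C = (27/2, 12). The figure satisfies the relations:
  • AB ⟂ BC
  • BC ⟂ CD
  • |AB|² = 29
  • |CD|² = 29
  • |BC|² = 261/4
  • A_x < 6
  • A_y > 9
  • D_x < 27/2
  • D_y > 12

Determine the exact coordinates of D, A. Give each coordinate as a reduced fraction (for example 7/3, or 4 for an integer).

1. D_x = 23/2  [[BC ⟂ CD ⇒ 15/2x+3y-549/4=0] ∩ [|D−(27/2, 12)|²=29]]
2. D_y = 17  [[BC ⟂ CD ⇒ 15/2x+3y-549/4=0] ∩ [|D−(27/2, 12)|²=29]]
   so D = (23/2, 17)
3. A_x = 4  [[AB ⟂ BC ⇒ -15/2x-3y+72=0] ∩ [|A−(6, 9)|²=29]]
4. A_y = 14  [[AB ⟂ BC ⇒ -15/2x-3y+72=0] ∩ [|A−(6, 9)|²=29]]
   so A = (4, 14)

D = (23/2, 17)
A = (4, 14)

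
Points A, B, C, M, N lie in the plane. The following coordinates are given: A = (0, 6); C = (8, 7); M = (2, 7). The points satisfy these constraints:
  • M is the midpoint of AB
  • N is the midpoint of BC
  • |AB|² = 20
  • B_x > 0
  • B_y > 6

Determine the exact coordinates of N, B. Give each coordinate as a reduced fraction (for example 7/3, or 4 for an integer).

1. B_x = 4  [B = 2·M−A = 2·(2, 7)−(0, 6)]
2. B_y = 8  [B = 2·M−A = 2·(2, 7)−(0, 6)]
   so B = (4, 8)
3. N_x = 6  [2·N = B+C = (4, 8)+(8, 7)]
4. N_y = 15/2  [2·N = B+C = (4, 8)+(8, 7)]
   so N = (6, 15/2)

N = (6, 15/2)
B = (4, 8)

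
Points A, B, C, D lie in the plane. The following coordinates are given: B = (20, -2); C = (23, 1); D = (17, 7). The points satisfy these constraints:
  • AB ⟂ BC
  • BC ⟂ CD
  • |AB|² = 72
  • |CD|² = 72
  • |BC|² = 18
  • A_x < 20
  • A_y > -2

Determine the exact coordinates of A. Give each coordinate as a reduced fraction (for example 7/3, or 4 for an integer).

A = (14, 4)

1. A_x = 14  [[AB ⟂ BC ⇒ -3x-3y+54=0] ∩ [|A−(20, -2)|²=72]]
2. A_y = 4  [[AB ⟂ BC ⇒ -3x-3y+54=0] ∩ [|A−(20, -2)|²=72]]
   so A = (14, 4)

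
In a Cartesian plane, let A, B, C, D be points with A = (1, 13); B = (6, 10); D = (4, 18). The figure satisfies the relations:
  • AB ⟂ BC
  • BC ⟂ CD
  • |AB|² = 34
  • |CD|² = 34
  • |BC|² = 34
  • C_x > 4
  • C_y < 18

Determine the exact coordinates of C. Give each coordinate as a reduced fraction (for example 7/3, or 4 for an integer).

1. C_x = 9  [[AB ⟂ BC ⇒ 5x-3y=0] ∩ [|C−(4, 18)|²=34]]
2. C_y = 15  [[AB ⟂ BC ⇒ 5x-3y=0] ∩ [|C−(4, 18)|²=34]]
   so C = (9, 15)

C = (9, 15)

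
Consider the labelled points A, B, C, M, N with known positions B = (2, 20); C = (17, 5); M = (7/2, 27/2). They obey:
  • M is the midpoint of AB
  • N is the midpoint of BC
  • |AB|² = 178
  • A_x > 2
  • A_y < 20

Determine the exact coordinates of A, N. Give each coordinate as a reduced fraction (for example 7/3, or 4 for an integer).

1. A_x = 5  [A = 2·M−B = 2·(7/2, 27/2)−(2, 20)]
2. A_y = 7  [A = 2·M−B = 2·(7/2, 27/2)−(2, 20)]
   so A = (5, 7)
3. N_x = 19/2  [2·N = B+C = (2, 20)+(17, 5)]
4. N_y = 25/2  [2·N = B+C = (2, 20)+(17, 5)]
   so N = (19/2, 25/2)

A = (5, 7)
N = (19/2, 25/2)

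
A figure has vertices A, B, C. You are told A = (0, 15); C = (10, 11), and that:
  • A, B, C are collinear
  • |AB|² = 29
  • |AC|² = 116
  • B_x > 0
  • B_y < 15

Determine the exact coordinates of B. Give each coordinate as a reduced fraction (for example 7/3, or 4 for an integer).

B = (5, 13)

1. B_x = 5  [[A, B, C are collinear ⇒ -4x-10y+150=0] ∩ [|B−(0, 15)|²=29]]
2. B_y = 13  [[A, B, C are collinear ⇒ -4x-10y+150=0] ∩ [|B−(0, 15)|²=29]]
   so B = (5, 13)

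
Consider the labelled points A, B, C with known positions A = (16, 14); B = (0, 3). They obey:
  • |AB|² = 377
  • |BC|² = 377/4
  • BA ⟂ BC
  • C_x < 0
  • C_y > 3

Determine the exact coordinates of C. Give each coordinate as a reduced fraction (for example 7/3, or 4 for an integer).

1. C_x = -11/2  [[BA ⟂ BC ⇒ 16x+11y-33=0] ∩ [|C−(0, 3)|²=377/4]]
2. C_y = 11  [[BA ⟂ BC ⇒ 16x+11y-33=0] ∩ [|C−(0, 3)|²=377/4]]
   so C = (-11/2, 11)

C = (-11/2, 11)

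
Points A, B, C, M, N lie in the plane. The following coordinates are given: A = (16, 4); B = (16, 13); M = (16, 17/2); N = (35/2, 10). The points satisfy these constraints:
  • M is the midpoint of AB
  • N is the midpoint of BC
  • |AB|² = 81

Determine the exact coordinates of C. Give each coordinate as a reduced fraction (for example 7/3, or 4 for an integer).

1. C_x = 19  [C = 2·N−B = 2·(35/2, 10)−(16, 13)]
2. C_y = 7  [C = 2·N−B = 2·(35/2, 10)−(16, 13)]
   so C = (19, 7)

C = (19, 7)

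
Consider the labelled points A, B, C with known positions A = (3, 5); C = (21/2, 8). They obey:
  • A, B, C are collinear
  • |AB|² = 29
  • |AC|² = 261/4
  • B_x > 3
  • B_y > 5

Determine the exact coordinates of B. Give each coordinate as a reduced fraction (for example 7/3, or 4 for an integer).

B = (8, 7)

1. B_x = 8  [[A, B, C are collinear ⇒ 3x-15/2y+57/2=0] ∩ [|B−(3, 5)|²=29]]
2. B_y = 7  [[A, B, C are collinear ⇒ 3x-15/2y+57/2=0] ∩ [|B−(3, 5)|²=29]]
   so B = (8, 7)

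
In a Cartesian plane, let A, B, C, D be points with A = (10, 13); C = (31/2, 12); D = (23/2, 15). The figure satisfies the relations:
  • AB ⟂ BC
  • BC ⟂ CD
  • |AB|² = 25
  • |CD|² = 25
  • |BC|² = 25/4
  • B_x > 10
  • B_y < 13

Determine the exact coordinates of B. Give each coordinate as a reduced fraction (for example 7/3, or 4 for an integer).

B = (14, 10)

1. B_x = 14  [[BC ⟂ CD ⇒ 4x-3y-26=0] ∩ [|B−(10, 13)|²=25]]
2. B_y = 10  [[BC ⟂ CD ⇒ 4x-3y-26=0] ∩ [|B−(10, 13)|²=25]]
   so B = (14, 10)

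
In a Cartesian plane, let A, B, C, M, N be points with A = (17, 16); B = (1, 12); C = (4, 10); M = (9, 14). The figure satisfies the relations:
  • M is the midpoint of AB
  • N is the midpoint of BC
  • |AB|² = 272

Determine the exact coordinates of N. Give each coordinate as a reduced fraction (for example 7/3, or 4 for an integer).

1. N_x = 5/2  [2·N = B+C = (1, 12)+(4, 10)]
2. N_y = 11  [2·N = B+C = (1, 12)+(4, 10)]
   so N = (5/2, 11)

N = (5/2, 11)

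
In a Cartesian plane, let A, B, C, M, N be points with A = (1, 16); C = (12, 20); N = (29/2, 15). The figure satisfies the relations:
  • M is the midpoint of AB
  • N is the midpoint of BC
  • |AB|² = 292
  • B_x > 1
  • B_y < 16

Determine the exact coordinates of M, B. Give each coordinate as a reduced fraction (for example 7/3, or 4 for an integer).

1. B_x = 17  [B = 2·N−C = 2·(29/2, 15)−(12, 20)]
2. B_y = 10  [B = 2·N−C = 2·(29/2, 15)−(12, 20)]
   so B = (17, 10)
3. M_x = 9  [2·M = A+B = (1, 16)+(17, 10)]
4. M_y = 13  [2·M = A+B = (1, 16)+(17, 10)]
   so M = (9, 13)

M = (9, 13)
B = (17, 10)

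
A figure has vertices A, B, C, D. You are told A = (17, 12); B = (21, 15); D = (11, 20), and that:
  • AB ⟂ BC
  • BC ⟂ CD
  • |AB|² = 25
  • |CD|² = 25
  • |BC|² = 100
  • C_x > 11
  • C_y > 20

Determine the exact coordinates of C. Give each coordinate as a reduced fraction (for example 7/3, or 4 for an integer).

C = (15, 23)

1. C_x = 15  [[AB ⟂ BC ⇒ 4x+3y-129=0] ∩ [|C−(11, 20)|²=25]]
2. C_y = 23  [[AB ⟂ BC ⇒ 4x+3y-129=0] ∩ [|C−(11, 20)|²=25]]
   so C = (15, 23)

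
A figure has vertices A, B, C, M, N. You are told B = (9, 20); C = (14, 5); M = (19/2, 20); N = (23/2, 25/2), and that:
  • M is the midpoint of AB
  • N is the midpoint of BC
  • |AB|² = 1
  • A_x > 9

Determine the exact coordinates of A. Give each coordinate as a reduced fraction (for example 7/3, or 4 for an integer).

A = (10, 20)

1. A_x = 10  [A = 2·M−B = 2·(19/2, 20)−(9, 20)]
2. A_y = 20  [A = 2·M−B = 2·(19/2, 20)−(9, 20)]
   so A = (10, 20)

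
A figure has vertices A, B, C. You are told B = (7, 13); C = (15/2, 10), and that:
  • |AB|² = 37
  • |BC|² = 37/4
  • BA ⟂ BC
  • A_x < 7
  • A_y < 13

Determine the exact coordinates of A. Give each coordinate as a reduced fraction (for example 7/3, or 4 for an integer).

A = (1, 12)

1. A_x = 1  [[BA ⟂ BC ⇒ 1/2x-3y+71/2=0] ∩ [|A−(7, 13)|²=37]]
2. A_y = 12  [[BA ⟂ BC ⇒ 1/2x-3y+71/2=0] ∩ [|A−(7, 13)|²=37]]
   so A = (1, 12)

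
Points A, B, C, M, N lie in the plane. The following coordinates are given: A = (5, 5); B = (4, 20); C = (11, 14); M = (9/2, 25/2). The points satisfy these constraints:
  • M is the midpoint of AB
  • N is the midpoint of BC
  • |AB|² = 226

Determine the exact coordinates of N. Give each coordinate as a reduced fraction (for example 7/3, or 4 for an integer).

N = (15/2, 17)

1. N_x = 15/2  [2·N = B+C = (4, 20)+(11, 14)]
2. N_y = 17  [2·N = B+C = (4, 20)+(11, 14)]
   so N = (15/2, 17)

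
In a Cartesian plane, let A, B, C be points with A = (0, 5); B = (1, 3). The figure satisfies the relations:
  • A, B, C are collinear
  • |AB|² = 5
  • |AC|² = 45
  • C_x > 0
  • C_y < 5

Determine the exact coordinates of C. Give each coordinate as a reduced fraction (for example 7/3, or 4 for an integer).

1. C_x = 3  [[A, B, C are collinear ⇒ 2x+1y-5=0] ∩ [|C−(0, 5)|²=45]]
2. C_y = -1  [[A, B, C are collinear ⇒ 2x+1y-5=0] ∩ [|C−(0, 5)|²=45]]
   so C = (3, -1)

C = (3, -1)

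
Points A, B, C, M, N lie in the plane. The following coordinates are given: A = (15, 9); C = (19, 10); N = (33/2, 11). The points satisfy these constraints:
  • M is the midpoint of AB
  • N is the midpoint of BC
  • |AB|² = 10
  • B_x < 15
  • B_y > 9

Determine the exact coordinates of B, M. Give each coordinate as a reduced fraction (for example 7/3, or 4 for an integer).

B = (14, 12)
M = (29/2, 21/2)

1. B_x = 14  [B = 2·N−C = 2·(33/2, 11)−(19, 10)]
2. B_y = 12  [B = 2·N−C = 2·(33/2, 11)−(19, 10)]
   so B = (14, 12)
3. M_x = 29/2  [2·M = A+B = (15, 9)+(14, 12)]
4. M_y = 21/2  [2·M = A+B = (15, 9)+(14, 12)]
   so M = (29/2, 21/2)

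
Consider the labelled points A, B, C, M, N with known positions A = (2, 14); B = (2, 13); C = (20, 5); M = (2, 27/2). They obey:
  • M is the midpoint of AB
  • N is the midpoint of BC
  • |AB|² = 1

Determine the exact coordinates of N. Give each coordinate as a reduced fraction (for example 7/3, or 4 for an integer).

1. N_x = 11  [2·N = B+C = (2, 13)+(20, 5)]
2. N_y = 9  [2·N = B+C = (2, 13)+(20, 5)]
   so N = (11, 9)

N = (11, 9)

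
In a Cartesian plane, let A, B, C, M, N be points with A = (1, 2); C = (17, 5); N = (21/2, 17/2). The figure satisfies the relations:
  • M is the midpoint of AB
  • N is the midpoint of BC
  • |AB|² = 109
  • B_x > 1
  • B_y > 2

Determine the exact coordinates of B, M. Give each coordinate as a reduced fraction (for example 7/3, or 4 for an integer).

1. B_x = 4  [B = 2·N−C = 2·(21/2, 17/2)−(17, 5)]
2. B_y = 12  [B = 2·N−C = 2·(21/2, 17/2)−(17, 5)]
   so B = (4, 12)
3. M_x = 5/2  [2·M = A+B = (1, 2)+(4, 12)]
4. M_y = 7  [2·M = A+B = (1, 2)+(4, 12)]
   so M = (5/2, 7)

B = (4, 12)
M = (5/2, 7)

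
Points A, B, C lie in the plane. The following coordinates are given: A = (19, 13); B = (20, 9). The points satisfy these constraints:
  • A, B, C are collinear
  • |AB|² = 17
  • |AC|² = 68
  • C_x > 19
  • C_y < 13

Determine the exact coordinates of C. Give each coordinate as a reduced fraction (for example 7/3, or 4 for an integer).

C = (21, 5)

1. C_x = 21  [[A, B, C are collinear ⇒ 4x+1y-89=0] ∩ [|C−(19, 13)|²=68]]
2. C_y = 5  [[A, B, C are collinear ⇒ 4x+1y-89=0] ∩ [|C−(19, 13)|²=68]]
   so C = (21, 5)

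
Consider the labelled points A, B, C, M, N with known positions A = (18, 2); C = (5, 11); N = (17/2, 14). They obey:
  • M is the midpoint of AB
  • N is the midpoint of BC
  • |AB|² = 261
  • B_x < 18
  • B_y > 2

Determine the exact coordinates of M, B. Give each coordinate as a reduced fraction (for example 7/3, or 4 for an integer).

M = (15, 19/2)
B = (12, 17)

1. B_x = 12  [B = 2·N−C = 2·(17/2, 14)−(5, 11)]
2. B_y = 17  [B = 2·N−C = 2·(17/2, 14)−(5, 11)]
   so B = (12, 17)
3. M_x = 15  [2·M = A+B = (18, 2)+(12, 17)]
4. M_y = 19/2  [2·M = A+B = (18, 2)+(12, 17)]
   so M = (15, 19/2)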